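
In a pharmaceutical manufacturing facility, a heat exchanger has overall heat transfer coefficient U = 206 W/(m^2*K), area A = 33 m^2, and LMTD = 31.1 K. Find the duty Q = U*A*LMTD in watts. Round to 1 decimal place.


Q = U * A * LMTD
Q = 206 * 33 * 31.1
Q = 211417.8 W


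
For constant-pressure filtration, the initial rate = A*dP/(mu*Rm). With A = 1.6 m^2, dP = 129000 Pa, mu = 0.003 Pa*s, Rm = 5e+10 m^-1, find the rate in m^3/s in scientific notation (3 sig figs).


rate = A * dP / (mu * Rm)
rate = 1.6 * 129000 / (0.003 * 5e+10)
rate = 206400.0 / 1.500e+08
rate = 1.38e-03 m^3/s


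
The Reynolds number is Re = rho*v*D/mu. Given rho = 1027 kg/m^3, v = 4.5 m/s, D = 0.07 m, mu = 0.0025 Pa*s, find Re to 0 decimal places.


Re = rho * v * D / mu
Re = 1027 * 4.5 * 0.07 / 0.0025
Re = 323.505 / 0.0025
Re = 129402


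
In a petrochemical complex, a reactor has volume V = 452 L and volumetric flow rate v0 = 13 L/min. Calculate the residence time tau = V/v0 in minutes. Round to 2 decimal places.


tau = V / v0
tau = 452 / 13
tau = 34.77 min


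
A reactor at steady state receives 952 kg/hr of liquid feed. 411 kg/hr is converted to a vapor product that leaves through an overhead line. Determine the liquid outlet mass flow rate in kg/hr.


Steady-state mass balance on the main outlet: F_out = F_in - F_removed
F_out = 952 - 411
F_out = 541 kg/hr


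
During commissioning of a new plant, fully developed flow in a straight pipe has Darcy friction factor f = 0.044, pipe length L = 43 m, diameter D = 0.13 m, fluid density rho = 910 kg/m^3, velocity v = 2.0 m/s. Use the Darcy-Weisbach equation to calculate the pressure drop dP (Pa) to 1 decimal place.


dP = f * (L/D) * (rho*v^2/2)
dP = 0.044 * (43/0.13) * (910*2.0^2/2)
L/D = 330.76923077
rho*v^2/2 = 910*4.0/2 = 1820.0
dP = 0.044 * 330.76923077 * 1820.0
dP = 26488.0 Pa


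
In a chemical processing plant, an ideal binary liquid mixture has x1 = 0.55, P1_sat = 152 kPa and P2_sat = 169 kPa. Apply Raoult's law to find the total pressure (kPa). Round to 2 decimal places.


P = x1*P1_sat + x2*P2_sat
x2 = 1 - x1 = 1 - 0.55 = 0.45
P = 0.55*152 + 0.45*169
P = 83.6 + 76.05
P = 159.65 kPa


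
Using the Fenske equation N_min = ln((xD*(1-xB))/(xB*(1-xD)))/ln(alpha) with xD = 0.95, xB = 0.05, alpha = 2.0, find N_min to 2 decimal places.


N_min = ln((xD*(1-xB))/(xB*(1-xD))) / ln(alpha)
Numerator inside ln: 0.9025 / 0.0025 = 361.0
ln(361.0) = 5.888878
ln(alpha) = ln(2.0) = 0.693147
N_min = 5.888878 / 0.693147 = 8.50


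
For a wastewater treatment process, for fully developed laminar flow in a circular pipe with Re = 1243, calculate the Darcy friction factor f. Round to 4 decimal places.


f = 64 / Re
f = 64 / 1243
f = 0.0515


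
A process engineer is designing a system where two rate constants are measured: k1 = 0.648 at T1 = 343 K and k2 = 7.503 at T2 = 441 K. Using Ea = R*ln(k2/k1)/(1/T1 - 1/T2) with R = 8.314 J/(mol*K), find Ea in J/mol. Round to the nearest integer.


Ea = R * ln(k2/k1) / (1/T1 - 1/T2)
ln(k2/k1) = ln(7.503/0.648) = 2.4491675
1/T1 - 1/T2 = 1/343 - 1/441 = 0.000647878199
Ea = 8.314 * 2.4491675 / 0.000647878199
Ea = 31429 J/mol


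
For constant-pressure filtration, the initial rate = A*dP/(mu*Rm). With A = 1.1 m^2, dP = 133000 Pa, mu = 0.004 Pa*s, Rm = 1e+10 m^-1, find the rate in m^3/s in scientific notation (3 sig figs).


rate = A * dP / (mu * Rm)
rate = 1.1 * 133000 / (0.004 * 1e+10)
rate = 146300.0 / 4.000e+07
rate = 3.66e-03 m^3/s


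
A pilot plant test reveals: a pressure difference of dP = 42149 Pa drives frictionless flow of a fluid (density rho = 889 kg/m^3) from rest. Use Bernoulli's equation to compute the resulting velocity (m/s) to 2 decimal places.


v = sqrt(2*dP/rho)
v = sqrt(2*42149/889)
v = sqrt(94.823397)
v = 9.74 m/s


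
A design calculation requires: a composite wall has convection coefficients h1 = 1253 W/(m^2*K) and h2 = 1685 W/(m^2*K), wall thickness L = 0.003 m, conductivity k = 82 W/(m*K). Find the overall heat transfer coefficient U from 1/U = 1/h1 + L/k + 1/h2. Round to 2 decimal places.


1/U = 1/h1 + L/k + 1/h2
1/U = 1/1253 + 0.003/82 + 1/1685
1/U = 0.0007980846 + 3.65854e-05 + 0.0005934718
1/U = 0.0014281418
U = 700.21 W/(m^2*K)


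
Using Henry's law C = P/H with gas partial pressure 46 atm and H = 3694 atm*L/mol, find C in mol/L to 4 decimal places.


C = P / H
C = 46 / 3694
C = 0.0125 mol/L


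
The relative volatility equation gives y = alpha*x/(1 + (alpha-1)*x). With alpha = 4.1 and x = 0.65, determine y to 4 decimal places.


y = alpha*x / (1 + (alpha-1)*x)
y = 4.1*0.65 / (1 + (4.1-1)*0.65)
y = 2.665 / (1 + 2.015)
y = 2.665 / 3.015
y = 0.8839


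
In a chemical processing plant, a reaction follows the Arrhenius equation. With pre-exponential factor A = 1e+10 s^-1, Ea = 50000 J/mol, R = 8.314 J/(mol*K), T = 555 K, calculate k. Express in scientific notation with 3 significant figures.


k = A * exp(-Ea/(R*T))
k = 1e+10 * exp(-50000 / (8.314 * 555))
k = 1e+10 * exp(-10.83595)
k = 1.97e+05


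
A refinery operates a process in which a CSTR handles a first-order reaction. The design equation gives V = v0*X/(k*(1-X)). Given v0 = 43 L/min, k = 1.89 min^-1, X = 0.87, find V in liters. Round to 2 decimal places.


V = v0 * X / (k * (1 - X))
V = 43 * 0.87 / (1.89 * (1 - 0.87))
V = 37.41 / (1.89 * 0.13)
V = 37.41 / 0.2457
V = 152.26 L


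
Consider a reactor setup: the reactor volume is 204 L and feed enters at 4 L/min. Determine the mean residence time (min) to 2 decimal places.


tau = V / v0
tau = 204 / 4
tau = 51.00 min


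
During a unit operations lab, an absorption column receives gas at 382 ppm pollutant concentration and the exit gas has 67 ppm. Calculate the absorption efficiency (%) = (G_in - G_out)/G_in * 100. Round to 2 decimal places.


Efficiency = (G_in - G_out) / G_in * 100%
Efficiency = (382 - 67) / 382 * 100
Efficiency = 315 / 382 * 100
Efficiency = 82.46%


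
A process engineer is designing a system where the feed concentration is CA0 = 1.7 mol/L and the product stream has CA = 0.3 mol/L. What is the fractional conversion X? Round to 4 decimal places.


X = (CA0 - CA) / CA0
X = (1.7 - 0.3) / 1.7
X = 1.4 / 1.7
X = 0.8235


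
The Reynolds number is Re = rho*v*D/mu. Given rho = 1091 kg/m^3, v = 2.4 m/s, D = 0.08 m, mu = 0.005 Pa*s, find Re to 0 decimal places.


Re = rho * v * D / mu
Re = 1091 * 2.4 * 0.08 / 0.005
Re = 209.472 / 0.005
Re = 41894


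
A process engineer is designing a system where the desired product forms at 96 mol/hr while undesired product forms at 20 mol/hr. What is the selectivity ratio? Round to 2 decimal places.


S = desired product rate / undesired product rate
S = 96 / 20
S = 4.80


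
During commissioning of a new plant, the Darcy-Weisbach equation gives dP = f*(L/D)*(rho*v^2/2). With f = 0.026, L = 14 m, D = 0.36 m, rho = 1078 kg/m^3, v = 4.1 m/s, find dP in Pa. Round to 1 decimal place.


dP = f * (L/D) * (rho*v^2/2)
dP = 0.026 * (14/0.36) * (1078*4.1^2/2)
L/D = 38.88888889
rho*v^2/2 = 1078*16.81/2 = 9060.59
dP = 0.026 * 38.88888889 * 9060.59
dP = 9161.3 Pa


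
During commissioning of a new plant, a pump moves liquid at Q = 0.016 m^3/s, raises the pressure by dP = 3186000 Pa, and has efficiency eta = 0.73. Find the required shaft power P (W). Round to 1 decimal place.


P = Q * dP / eta
P = 0.016 * 3186000 / 0.73
P = 50976.0 / 0.73
P = 69830.1 W


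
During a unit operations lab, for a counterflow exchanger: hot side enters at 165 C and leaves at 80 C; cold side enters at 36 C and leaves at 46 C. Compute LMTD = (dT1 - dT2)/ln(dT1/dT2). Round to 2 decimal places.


dT1 = Th_in - Tc_out = 165 - 46 = 119
dT2 = Th_out - Tc_in = 80 - 36 = 44
LMTD = (dT1 - dT2) / ln(dT1/dT2)
LMTD = (119 - 44) / ln(119/44)
LMTD = 75.38 K


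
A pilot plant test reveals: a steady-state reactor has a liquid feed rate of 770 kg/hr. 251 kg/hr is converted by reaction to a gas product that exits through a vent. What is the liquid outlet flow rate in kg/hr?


Steady-state mass balance on the main outlet: F_out = F_in - F_removed
F_out = 770 - 251
F_out = 519 kg/hr


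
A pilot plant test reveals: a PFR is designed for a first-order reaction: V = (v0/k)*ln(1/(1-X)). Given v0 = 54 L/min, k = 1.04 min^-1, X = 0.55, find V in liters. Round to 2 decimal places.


V = (v0/k) * ln(1/(1-X))
V = (54/1.04) * ln(1/(1-0.55))
V = 51.923077 * ln(2.222222)
V = 51.923077 * 0.798508
V = 41.46 L


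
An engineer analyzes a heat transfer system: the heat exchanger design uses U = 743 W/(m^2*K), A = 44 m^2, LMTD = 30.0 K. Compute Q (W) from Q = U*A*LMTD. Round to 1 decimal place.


Q = U * A * LMTD
Q = 743 * 44 * 30.0
Q = 980760.0 W


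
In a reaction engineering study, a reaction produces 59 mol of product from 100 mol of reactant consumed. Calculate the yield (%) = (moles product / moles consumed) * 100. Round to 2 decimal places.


Yield = (moles product / moles consumed) * 100%
Yield = (59 / 100) * 100
Yield = 0.59 * 100
Yield = 59.00%


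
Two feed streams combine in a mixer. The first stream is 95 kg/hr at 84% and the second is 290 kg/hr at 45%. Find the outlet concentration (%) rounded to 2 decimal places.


Mass balance on solute: F1*x1 + F2*x2 = F3*x3
F3 = F1 + F2 = 95 + 290 = 385 kg/hr
x3 = (F1*x1 + F2*x2)/F3
x3 = (95*0.84 + 290*0.45) / 385
x3 = 54.62%


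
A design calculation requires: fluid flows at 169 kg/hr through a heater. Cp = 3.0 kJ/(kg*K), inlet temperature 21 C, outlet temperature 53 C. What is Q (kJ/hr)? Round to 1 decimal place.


Q = m_dot * Cp * (T2 - T1)
Q = 169 * 3.0 * (53 - 21)
Q = 169 * 3.0 * 32
Q = 16224.0 kJ/hr


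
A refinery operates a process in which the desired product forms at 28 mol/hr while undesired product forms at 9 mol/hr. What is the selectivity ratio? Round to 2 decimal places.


S = desired product rate / undesired product rate
S = 28 / 9
S = 3.11


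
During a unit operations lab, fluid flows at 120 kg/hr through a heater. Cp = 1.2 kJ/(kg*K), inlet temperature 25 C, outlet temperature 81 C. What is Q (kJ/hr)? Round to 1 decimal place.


Q = m_dot * Cp * (T2 - T1)
Q = 120 * 1.2 * (81 - 25)
Q = 120 * 1.2 * 56
Q = 8064.0 kJ/hr


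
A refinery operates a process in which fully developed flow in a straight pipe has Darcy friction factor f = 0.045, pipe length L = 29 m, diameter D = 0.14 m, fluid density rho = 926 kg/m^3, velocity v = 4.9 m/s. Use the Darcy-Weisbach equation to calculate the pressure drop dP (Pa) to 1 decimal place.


dP = f * (L/D) * (rho*v^2/2)
dP = 0.045 * (29/0.14) * (926*4.9^2/2)
L/D = 207.14285714
rho*v^2/2 = 926*24.01/2 = 11116.63
dP = 0.045 * 207.14285714 * 11116.63
dP = 103622.9 Pa


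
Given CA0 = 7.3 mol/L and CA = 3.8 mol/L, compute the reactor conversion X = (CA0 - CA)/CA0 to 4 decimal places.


X = (CA0 - CA) / CA0
X = (7.3 - 3.8) / 7.3
X = 3.5 / 7.3
X = 0.4795


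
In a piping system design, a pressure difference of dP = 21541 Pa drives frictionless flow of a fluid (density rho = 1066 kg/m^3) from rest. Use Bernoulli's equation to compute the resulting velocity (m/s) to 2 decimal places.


v = sqrt(2*dP/rho)
v = sqrt(2*21541/1066)
v = sqrt(40.414634)
v = 6.36 m/s


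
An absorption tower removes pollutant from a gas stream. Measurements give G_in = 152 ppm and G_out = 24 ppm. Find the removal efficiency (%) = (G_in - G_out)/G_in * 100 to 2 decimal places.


Efficiency = (G_in - G_out) / G_in * 100%
Efficiency = (152 - 24) / 152 * 100
Efficiency = 128 / 152 * 100
Efficiency = 84.21%


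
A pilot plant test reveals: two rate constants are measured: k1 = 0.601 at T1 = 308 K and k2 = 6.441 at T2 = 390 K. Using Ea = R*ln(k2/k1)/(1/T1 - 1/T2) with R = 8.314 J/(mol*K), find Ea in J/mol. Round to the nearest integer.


Ea = R * ln(k2/k1) / (1/T1 - 1/T2)
ln(k2/k1) = ln(6.441/0.601) = 2.3718442
1/T1 - 1/T2 = 1/308 - 1/390 = 0.000682650683
Ea = 8.314 * 2.3718442 / 0.000682650683
Ea = 28887 J/mol


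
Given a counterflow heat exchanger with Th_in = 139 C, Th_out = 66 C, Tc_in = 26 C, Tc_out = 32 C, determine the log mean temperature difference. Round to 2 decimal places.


dT1 = Th_in - Tc_out = 139 - 32 = 107
dT2 = Th_out - Tc_in = 66 - 26 = 40
LMTD = (dT1 - dT2) / ln(dT1/dT2)
LMTD = (107 - 40) / ln(107/40)
LMTD = 68.09 K


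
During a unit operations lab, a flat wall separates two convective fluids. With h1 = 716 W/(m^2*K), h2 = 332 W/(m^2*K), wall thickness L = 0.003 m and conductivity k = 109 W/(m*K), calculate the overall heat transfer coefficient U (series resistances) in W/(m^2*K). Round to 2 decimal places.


1/U = 1/h1 + L/k + 1/h2
1/U = 1/716 + 0.003/109 + 1/332
1/U = 0.001396648 + 2.75229e-05 + 0.0030120482
1/U = 0.0044362191
U = 225.42 W/(m^2*K)


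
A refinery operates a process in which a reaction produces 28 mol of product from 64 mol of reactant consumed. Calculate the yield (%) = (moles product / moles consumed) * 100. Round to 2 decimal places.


Yield = (moles product / moles consumed) * 100%
Yield = (28 / 64) * 100
Yield = 0.4375 * 100
Yield = 43.75%


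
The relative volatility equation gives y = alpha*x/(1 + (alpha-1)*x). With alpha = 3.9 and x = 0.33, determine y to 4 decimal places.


y = alpha*x / (1 + (alpha-1)*x)
y = 3.9*0.33 / (1 + (3.9-1)*0.33)
y = 1.287 / (1 + 0.957)
y = 1.287 / 1.957
y = 0.6576


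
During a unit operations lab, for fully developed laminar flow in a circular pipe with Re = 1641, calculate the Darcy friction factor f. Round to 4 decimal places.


f = 64 / Re
f = 64 / 1641
f = 0.0390


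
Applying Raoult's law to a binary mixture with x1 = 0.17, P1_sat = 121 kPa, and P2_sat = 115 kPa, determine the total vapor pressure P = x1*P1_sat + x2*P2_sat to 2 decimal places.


P = x1*P1_sat + x2*P2_sat
x2 = 1 - x1 = 1 - 0.17 = 0.83
P = 0.17*121 + 0.83*115
P = 20.57 + 95.45
P = 116.02 kPa


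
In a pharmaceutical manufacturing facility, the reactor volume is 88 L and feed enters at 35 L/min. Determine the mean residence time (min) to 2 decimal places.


tau = V / v0
tau = 88 / 35
tau = 2.51 min


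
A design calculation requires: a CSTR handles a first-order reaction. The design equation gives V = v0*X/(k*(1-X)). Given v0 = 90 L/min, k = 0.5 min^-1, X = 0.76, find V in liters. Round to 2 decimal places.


V = v0 * X / (k * (1 - X))
V = 90 * 0.76 / (0.5 * (1 - 0.76))
V = 68.4 / (0.5 * 0.24)
V = 68.4 / 0.12
V = 570.00 L


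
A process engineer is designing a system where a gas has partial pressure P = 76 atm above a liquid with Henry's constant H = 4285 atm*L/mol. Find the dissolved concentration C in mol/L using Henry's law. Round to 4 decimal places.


C = P / H
C = 76 / 4285
C = 0.0177 mol/L


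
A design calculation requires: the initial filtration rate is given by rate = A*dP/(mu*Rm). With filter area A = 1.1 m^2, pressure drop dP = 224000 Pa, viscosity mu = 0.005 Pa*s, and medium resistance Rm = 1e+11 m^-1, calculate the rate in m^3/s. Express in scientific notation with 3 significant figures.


rate = A * dP / (mu * Rm)
rate = 1.1 * 224000 / (0.005 * 1e+11)
rate = 246400.0 / 5.000e+08
rate = 4.93e-04 m^3/s


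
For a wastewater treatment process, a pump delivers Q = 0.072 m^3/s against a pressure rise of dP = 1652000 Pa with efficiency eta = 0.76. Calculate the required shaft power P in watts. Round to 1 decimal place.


P = Q * dP / eta
P = 0.072 * 1652000 / 0.76
P = 118944.0 / 0.76
P = 156505.3 W


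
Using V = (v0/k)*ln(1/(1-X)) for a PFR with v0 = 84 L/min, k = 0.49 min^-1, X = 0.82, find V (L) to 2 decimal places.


V = (v0/k) * ln(1/(1-X))
V = (84/0.49) * ln(1/(1-0.82))
V = 171.428571 * ln(5.555556)
V = 171.428571 * 1.714799
V = 293.97 L


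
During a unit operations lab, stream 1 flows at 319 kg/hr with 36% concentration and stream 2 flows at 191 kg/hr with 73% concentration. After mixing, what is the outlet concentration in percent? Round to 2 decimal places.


Mass balance on solute: F1*x1 + F2*x2 = F3*x3
F3 = F1 + F2 = 319 + 191 = 510 kg/hr
x3 = (F1*x1 + F2*x2)/F3
x3 = (319*0.36 + 191*0.73) / 510
x3 = 49.86%


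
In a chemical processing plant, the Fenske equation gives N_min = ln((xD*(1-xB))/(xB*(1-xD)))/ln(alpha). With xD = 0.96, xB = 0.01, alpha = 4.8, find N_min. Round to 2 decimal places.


N_min = ln((xD*(1-xB))/(xB*(1-xD))) / ln(alpha)
Numerator inside ln: 0.9504 / 0.0004 = 2376.0
ln(2376.0) = 7.773174
ln(alpha) = ln(4.8) = 1.568616
N_min = 7.773174 / 1.568616 = 4.96


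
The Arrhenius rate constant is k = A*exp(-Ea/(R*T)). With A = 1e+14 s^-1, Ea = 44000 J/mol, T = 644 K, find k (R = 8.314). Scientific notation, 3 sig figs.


k = A * exp(-Ea/(R*T))
k = 1e+14 * exp(-44000 / (8.314 * 644))
k = 1e+14 * exp(-8.217823)
k = 2.70e+10


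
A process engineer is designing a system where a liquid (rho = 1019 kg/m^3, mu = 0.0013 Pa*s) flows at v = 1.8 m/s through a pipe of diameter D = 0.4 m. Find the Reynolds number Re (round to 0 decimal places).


Re = rho * v * D / mu
Re = 1019 * 1.8 * 0.4 / 0.0013
Re = 733.68 / 0.0013
Re = 564369


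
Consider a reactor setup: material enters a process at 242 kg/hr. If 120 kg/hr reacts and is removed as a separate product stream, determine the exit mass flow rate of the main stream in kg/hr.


Steady-state mass balance on the main outlet: F_out = F_in - F_removed
F_out = 242 - 120
F_out = 122 kg/hr


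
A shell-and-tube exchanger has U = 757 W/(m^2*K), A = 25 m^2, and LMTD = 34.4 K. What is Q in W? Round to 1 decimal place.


Q = U * A * LMTD
Q = 757 * 25 * 34.4
Q = 651020.0 W


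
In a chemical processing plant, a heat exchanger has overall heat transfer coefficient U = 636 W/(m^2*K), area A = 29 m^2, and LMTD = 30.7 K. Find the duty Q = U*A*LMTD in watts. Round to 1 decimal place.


Q = U * A * LMTD
Q = 636 * 29 * 30.7
Q = 566230.8 W


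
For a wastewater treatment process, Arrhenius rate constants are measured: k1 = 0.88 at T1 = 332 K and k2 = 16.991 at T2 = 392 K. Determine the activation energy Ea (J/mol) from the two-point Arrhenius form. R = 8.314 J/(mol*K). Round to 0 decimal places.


Ea = R * ln(k2/k1) / (1/T1 - 1/T2)
ln(k2/k1) = ln(16.991/0.88) = 2.9605172
1/T1 - 1/T2 = 1/332 - 1/392 = 0.000461027785
Ea = 8.314 * 2.9605172 / 0.000461027785
Ea = 53389 J/mol


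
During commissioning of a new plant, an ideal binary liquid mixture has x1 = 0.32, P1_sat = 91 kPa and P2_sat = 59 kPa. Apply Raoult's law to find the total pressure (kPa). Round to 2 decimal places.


P = x1*P1_sat + x2*P2_sat
x2 = 1 - x1 = 1 - 0.32 = 0.68
P = 0.32*91 + 0.68*59
P = 29.12 + 40.12
P = 69.24 kPa


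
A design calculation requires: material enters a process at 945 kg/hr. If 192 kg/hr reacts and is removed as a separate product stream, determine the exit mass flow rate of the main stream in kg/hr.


Steady-state mass balance on the main outlet: F_out = F_in - F_removed
F_out = 945 - 192
F_out = 753 kg/hr


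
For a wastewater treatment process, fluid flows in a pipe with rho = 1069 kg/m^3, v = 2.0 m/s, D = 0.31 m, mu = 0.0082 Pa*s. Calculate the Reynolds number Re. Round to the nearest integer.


Re = rho * v * D / mu
Re = 1069 * 2.0 * 0.31 / 0.0082
Re = 662.78 / 0.0082
Re = 80827


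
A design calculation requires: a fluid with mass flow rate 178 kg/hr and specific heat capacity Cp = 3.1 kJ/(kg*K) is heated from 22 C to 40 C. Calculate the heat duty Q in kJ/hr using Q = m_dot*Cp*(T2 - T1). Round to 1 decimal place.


Q = m_dot * Cp * (T2 - T1)
Q = 178 * 3.1 * (40 - 22)
Q = 178 * 3.1 * 18
Q = 9932.4 kJ/hr


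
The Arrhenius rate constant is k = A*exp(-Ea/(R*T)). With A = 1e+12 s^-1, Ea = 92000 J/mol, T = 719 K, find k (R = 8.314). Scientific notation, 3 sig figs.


k = A * exp(-Ea/(R*T))
k = 1e+12 * exp(-92000 / (8.314 * 719))
k = 1e+12 * exp(-15.390365)
k = 2.07e+05


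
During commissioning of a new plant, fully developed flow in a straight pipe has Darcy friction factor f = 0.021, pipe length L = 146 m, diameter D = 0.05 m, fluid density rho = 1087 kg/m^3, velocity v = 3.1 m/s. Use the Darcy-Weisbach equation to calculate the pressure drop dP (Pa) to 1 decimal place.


dP = f * (L/D) * (rho*v^2/2)
dP = 0.021 * (146/0.05) * (1087*3.1^2/2)
L/D = 2920.0
rho*v^2/2 = 1087*9.61/2 = 5223.035
dP = 0.021 * 2920.0 * 5223.035
dP = 320276.5 Pa


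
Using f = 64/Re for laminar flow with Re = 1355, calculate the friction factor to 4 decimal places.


f = 64 / Re
f = 64 / 1355
f = 0.0472


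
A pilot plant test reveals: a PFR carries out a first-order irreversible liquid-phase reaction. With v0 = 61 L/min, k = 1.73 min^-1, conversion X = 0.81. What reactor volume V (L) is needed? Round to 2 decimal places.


V = (v0/k) * ln(1/(1-X))
V = (61/1.73) * ln(1/(1-0.81))
V = 35.260116 * ln(5.263158)
V = 35.260116 * 1.660731
V = 58.56 L


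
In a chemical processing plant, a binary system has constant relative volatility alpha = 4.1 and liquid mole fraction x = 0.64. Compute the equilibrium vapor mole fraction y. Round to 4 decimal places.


y = alpha*x / (1 + (alpha-1)*x)
y = 4.1*0.64 / (1 + (4.1-1)*0.64)
y = 2.624 / (1 + 1.984)
y = 2.624 / 2.984
y = 0.8794


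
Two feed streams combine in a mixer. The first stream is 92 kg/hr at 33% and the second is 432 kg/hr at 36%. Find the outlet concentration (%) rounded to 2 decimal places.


Mass balance on solute: F1*x1 + F2*x2 = F3*x3
F3 = F1 + F2 = 92 + 432 = 524 kg/hr
x3 = (F1*x1 + F2*x2)/F3
x3 = (92*0.33 + 432*0.36) / 524
x3 = 35.47%


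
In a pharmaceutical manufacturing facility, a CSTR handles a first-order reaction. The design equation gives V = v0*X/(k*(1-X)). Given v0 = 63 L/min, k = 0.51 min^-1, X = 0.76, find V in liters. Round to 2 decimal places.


V = v0 * X / (k * (1 - X))
V = 63 * 0.76 / (0.51 * (1 - 0.76))
V = 47.88 / (0.51 * 0.24)
V = 47.88 / 0.1224
V = 391.18 L


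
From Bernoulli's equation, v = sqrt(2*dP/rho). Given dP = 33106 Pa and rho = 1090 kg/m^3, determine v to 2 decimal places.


v = sqrt(2*dP/rho)
v = sqrt(2*33106/1090)
v = sqrt(60.744954)
v = 7.79 m/s


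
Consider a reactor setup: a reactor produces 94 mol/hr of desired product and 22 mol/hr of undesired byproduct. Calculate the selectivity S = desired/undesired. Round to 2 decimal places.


S = desired product rate / undesired product rate
S = 94 / 22
S = 4.27


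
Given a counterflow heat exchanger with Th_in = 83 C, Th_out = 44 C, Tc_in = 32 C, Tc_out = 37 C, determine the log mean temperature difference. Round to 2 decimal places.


dT1 = Th_in - Tc_out = 83 - 37 = 46
dT2 = Th_out - Tc_in = 44 - 32 = 12
LMTD = (dT1 - dT2) / ln(dT1/dT2)
LMTD = (46 - 12) / ln(46/12)
LMTD = 25.30 K


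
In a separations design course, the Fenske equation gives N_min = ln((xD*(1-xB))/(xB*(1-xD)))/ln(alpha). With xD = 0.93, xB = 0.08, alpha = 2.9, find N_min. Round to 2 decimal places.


N_min = ln((xD*(1-xB))/(xB*(1-xD))) / ln(alpha)
Numerator inside ln: 0.8556 / 0.0056 = 152.785714
ln(152.785714) = 5.029036
ln(alpha) = ln(2.9) = 1.064711
N_min = 5.029036 / 1.064711 = 4.72


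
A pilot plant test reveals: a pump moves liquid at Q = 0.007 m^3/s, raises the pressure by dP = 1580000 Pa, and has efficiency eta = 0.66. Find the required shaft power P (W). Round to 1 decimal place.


P = Q * dP / eta
P = 0.007 * 1580000 / 0.66
P = 11060.0 / 0.66
P = 16757.6 W


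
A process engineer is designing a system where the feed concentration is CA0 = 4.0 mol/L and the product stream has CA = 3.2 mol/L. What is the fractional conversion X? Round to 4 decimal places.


X = (CA0 - CA) / CA0
X = (4.0 - 3.2) / 4.0
X = 0.8 / 4.0
X = 0.2000


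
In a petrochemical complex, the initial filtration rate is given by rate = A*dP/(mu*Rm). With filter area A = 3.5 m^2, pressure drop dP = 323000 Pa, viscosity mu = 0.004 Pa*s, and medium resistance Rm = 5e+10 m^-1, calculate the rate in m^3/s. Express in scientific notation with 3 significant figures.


rate = A * dP / (mu * Rm)
rate = 3.5 * 323000 / (0.004 * 5e+10)
rate = 1130500.0 / 2.000e+08
rate = 5.65e-03 m^3/s


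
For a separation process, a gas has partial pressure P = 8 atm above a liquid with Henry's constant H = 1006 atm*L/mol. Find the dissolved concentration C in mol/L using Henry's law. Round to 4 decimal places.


C = P / H
C = 8 / 1006
C = 0.0080 mol/L


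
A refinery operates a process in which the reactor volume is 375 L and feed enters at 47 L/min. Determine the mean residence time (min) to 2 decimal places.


tau = V / v0
tau = 375 / 47
tau = 7.98 min


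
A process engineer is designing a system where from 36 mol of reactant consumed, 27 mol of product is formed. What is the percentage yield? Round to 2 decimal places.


Yield = (moles product / moles consumed) * 100%
Yield = (27 / 36) * 100
Yield = 0.75 * 100
Yield = 75.00%


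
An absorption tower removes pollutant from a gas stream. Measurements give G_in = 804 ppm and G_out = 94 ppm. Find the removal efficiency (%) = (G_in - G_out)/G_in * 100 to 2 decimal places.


Efficiency = (G_in - G_out) / G_in * 100%
Efficiency = (804 - 94) / 804 * 100
Efficiency = 710 / 804 * 100
Efficiency = 88.31%


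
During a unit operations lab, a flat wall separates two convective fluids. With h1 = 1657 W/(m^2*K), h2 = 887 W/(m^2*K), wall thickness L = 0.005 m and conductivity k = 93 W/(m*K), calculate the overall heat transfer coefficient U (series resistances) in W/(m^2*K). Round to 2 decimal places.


1/U = 1/h1 + L/k + 1/h2
1/U = 1/1657 + 0.005/93 + 1/887
1/U = 0.0006035003 + 5.37634e-05 + 0.0011273957
1/U = 0.0017846594
U = 560.33 W/(m^2*K)


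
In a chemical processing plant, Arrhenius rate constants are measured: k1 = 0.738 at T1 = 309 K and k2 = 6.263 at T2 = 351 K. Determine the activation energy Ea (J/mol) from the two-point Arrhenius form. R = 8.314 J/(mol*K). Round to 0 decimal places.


Ea = R * ln(k2/k1) / (1/T1 - 1/T2)
ln(k2/k1) = ln(6.263/0.738) = 2.1384708
1/T1 - 1/T2 = 1/309 - 1/351 = 0.000387243106
Ea = 8.314 * 2.1384708 / 0.000387243106
Ea = 45912 J/mol


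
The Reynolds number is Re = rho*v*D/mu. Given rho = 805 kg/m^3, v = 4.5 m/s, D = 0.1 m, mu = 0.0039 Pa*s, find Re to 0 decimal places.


Re = rho * v * D / mu
Re = 805 * 4.5 * 0.1 / 0.0039
Re = 362.25 / 0.0039
Re = 92885


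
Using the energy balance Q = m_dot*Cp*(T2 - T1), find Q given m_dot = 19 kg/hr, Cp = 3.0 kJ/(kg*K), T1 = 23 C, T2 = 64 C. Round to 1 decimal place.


Q = m_dot * Cp * (T2 - T1)
Q = 19 * 3.0 * (64 - 23)
Q = 19 * 3.0 * 41
Q = 2337.0 kJ/hr


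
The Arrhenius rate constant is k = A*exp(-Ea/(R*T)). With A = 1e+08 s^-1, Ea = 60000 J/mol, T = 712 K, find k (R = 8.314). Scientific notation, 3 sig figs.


k = A * exp(-Ea/(R*T))
k = 1e+08 * exp(-60000 / (8.314 * 712))
k = 1e+08 * exp(-10.135875)
k = 3.96e+03


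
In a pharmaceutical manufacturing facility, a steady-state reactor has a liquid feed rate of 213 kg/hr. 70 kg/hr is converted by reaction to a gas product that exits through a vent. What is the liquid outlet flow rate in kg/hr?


Steady-state mass balance on the main outlet: F_out = F_in - F_removed
F_out = 213 - 70
F_out = 143 kg/hr


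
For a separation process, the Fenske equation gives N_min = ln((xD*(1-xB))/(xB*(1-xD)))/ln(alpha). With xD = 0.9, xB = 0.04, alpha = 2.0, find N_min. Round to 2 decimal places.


N_min = ln((xD*(1-xB))/(xB*(1-xD))) / ln(alpha)
Numerator inside ln: 0.864 / 0.004 = 216.0
ln(216.0) = 5.375278
ln(alpha) = ln(2.0) = 0.693147
N_min = 5.375278 / 0.693147 = 7.75


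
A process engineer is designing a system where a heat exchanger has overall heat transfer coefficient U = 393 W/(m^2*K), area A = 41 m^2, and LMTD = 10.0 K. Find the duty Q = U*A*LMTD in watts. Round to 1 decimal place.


Q = U * A * LMTD
Q = 393 * 41 * 10.0
Q = 161130.0 W


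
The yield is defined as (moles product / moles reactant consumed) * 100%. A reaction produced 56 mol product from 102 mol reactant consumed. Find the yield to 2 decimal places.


Yield = (moles product / moles consumed) * 100%
Yield = (56 / 102) * 100
Yield = 0.549 * 100
Yield = 54.90%


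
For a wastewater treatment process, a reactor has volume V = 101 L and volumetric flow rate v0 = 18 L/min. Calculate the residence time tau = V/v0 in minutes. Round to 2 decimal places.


tau = V / v0
tau = 101 / 18
tau = 5.61 min


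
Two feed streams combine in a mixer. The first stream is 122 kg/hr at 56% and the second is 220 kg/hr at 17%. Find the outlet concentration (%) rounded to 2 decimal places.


Mass balance on solute: F1*x1 + F2*x2 = F3*x3
F3 = F1 + F2 = 122 + 220 = 342 kg/hr
x3 = (F1*x1 + F2*x2)/F3
x3 = (122*0.56 + 220*0.17) / 342
x3 = 30.91%


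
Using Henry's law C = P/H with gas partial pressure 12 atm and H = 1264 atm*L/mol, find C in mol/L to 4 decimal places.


C = P / H
C = 12 / 1264
C = 0.0095 mol/L


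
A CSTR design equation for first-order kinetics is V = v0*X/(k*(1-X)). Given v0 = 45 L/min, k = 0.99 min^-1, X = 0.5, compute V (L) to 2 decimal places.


V = v0 * X / (k * (1 - X))
V = 45 * 0.5 / (0.99 * (1 - 0.5))
V = 22.5 / (0.99 * 0.5)
V = 22.5 / 0.495
V = 45.45 L


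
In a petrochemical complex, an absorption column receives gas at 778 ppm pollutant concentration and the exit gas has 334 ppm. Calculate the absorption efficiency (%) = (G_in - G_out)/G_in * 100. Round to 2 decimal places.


Efficiency = (G_in - G_out) / G_in * 100%
Efficiency = (778 - 334) / 778 * 100
Efficiency = 444 / 778 * 100
Efficiency = 57.07%


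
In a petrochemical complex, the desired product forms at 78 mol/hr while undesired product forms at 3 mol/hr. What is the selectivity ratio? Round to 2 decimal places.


S = desired product rate / undesired product rate
S = 78 / 3
S = 26.00


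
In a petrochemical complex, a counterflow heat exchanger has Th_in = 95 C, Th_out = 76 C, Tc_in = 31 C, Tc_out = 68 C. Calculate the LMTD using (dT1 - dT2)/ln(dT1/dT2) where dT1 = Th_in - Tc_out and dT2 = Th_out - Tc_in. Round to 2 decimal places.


dT1 = Th_in - Tc_out = 95 - 68 = 27
dT2 = Th_out - Tc_in = 76 - 31 = 45
LMTD = (dT1 - dT2) / ln(dT1/dT2)
LMTD = (27 - 45) / ln(27/45)
LMTD = 35.24 K


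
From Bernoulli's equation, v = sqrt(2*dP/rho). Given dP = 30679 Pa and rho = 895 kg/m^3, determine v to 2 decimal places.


v = sqrt(2*dP/rho)
v = sqrt(2*30679/895)
v = sqrt(68.556425)
v = 8.28 m/s


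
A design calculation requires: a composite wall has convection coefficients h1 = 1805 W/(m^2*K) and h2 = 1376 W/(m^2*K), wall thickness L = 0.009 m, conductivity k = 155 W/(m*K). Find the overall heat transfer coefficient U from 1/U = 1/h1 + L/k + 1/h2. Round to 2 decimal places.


1/U = 1/h1 + L/k + 1/h2
1/U = 1/1805 + 0.009/155 + 1/1376
1/U = 0.0005540166 + 5.80645e-05 + 0.0007267442
1/U = 0.0013388253
U = 746.92 W/(m^2*K)


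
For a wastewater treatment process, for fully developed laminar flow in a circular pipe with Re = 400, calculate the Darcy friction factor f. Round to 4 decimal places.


f = 64 / Re
f = 64 / 400
f = 0.1600


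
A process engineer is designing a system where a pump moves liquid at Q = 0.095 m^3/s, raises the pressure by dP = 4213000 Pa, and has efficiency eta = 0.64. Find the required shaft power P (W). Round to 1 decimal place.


P = Q * dP / eta
P = 0.095 * 4213000 / 0.64
P = 400235.0 / 0.64
P = 625367.2 W


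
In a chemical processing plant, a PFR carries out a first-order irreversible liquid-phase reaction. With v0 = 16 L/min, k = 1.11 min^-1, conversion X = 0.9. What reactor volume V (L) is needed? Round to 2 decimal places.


V = (v0/k) * ln(1/(1-X))
V = (16/1.11) * ln(1/(1-0.9))
V = 14.414414 * ln(10.0)
V = 14.414414 * 2.302585
V = 33.19 L


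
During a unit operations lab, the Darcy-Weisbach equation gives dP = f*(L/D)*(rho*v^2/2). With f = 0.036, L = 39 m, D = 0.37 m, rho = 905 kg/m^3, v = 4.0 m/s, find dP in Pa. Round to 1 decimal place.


dP = f * (L/D) * (rho*v^2/2)
dP = 0.036 * (39/0.37) * (905*4.0^2/2)
L/D = 105.40540541
rho*v^2/2 = 905*16.0/2 = 7240.0
dP = 0.036 * 105.40540541 * 7240.0
dP = 27472.9 Pa


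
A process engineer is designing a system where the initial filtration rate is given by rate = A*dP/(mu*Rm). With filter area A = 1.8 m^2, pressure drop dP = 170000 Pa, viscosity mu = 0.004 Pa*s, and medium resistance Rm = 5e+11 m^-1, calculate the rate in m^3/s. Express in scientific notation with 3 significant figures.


rate = A * dP / (mu * Rm)
rate = 1.8 * 170000 / (0.004 * 5e+11)
rate = 306000.0 / 2.000e+09
rate = 1.53e-04 m^3/s


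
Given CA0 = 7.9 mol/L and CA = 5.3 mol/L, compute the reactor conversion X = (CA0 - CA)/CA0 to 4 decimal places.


X = (CA0 - CA) / CA0
X = (7.9 - 5.3) / 7.9
X = 2.6 / 7.9
X = 0.3291


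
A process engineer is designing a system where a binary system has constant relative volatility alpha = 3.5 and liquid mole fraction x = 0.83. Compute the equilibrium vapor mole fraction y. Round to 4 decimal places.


y = alpha*x / (1 + (alpha-1)*x)
y = 3.5*0.83 / (1 + (3.5-1)*0.83)
y = 2.905 / (1 + 2.075)
y = 2.905 / 3.075
y = 0.9447


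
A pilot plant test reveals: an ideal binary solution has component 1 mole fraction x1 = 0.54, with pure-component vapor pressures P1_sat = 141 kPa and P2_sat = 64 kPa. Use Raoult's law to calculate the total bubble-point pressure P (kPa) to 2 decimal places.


P = x1*P1_sat + x2*P2_sat
x2 = 1 - x1 = 1 - 0.54 = 0.46
P = 0.54*141 + 0.46*64
P = 76.14 + 29.44
P = 105.58 kPa


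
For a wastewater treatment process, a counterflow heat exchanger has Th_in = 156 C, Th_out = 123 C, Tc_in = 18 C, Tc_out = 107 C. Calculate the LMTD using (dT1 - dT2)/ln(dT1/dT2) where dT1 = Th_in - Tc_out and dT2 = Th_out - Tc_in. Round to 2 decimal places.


dT1 = Th_in - Tc_out = 156 - 107 = 49
dT2 = Th_out - Tc_in = 123 - 18 = 105
LMTD = (dT1 - dT2) / ln(dT1/dT2)
LMTD = (49 - 105) / ln(49/105)
LMTD = 73.48 K


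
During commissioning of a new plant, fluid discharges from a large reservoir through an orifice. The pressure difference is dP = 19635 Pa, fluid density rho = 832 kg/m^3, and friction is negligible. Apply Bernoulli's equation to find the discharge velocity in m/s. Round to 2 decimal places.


v = sqrt(2*dP/rho)
v = sqrt(2*19635/832)
v = sqrt(47.199519)
v = 6.87 m/s


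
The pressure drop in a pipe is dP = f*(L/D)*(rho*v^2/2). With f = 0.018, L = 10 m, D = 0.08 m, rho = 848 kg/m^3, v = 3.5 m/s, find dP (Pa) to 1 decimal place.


dP = f * (L/D) * (rho*v^2/2)
dP = 0.018 * (10/0.08) * (848*3.5^2/2)
L/D = 125.0
rho*v^2/2 = 848*12.25/2 = 5194.0
dP = 0.018 * 125.0 * 5194.0
dP = 11686.5 Pa


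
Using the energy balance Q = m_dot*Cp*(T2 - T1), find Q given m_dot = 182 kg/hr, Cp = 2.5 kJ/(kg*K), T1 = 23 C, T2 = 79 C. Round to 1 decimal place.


Q = m_dot * Cp * (T2 - T1)
Q = 182 * 2.5 * (79 - 23)
Q = 182 * 2.5 * 56
Q = 25480.0 kJ/hr


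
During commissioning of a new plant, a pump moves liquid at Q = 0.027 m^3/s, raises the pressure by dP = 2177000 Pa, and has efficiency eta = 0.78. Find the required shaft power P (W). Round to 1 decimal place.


P = Q * dP / eta
P = 0.027 * 2177000 / 0.78
P = 58779.0 / 0.78
P = 75357.7 W


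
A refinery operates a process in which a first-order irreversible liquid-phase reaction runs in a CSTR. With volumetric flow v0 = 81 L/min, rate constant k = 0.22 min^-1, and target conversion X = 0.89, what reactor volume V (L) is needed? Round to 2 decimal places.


V = v0 * X / (k * (1 - X))
V = 81 * 0.89 / (0.22 * (1 - 0.89))
V = 72.09 / (0.22 * 0.11)
V = 72.09 / 0.0242
V = 2978.93 L


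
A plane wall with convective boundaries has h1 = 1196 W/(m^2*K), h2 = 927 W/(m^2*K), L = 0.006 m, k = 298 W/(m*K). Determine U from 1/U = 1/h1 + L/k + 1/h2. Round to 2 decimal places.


1/U = 1/h1 + L/k + 1/h2
1/U = 1/1196 + 0.006/298 + 1/927
1/U = 0.0008361204 + 2.01342e-05 + 0.0010787487
1/U = 0.0019350033
U = 516.79 W/(m^2*K)


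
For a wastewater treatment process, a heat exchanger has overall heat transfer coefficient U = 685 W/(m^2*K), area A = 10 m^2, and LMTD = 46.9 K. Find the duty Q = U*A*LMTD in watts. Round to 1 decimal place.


Q = U * A * LMTD
Q = 685 * 10 * 46.9
Q = 321265.0 W


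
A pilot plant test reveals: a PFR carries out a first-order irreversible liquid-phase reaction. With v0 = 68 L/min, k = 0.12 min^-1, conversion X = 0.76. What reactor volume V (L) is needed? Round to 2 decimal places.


V = (v0/k) * ln(1/(1-X))
V = (68/0.12) * ln(1/(1-0.76))
V = 566.666667 * ln(4.166667)
V = 566.666667 * 1.427116
V = 808.70 L


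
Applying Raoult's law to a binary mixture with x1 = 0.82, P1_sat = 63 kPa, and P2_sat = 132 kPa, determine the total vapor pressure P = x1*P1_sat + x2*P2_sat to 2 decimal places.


P = x1*P1_sat + x2*P2_sat
x2 = 1 - x1 = 1 - 0.82 = 0.18
P = 0.82*63 + 0.18*132
P = 51.66 + 23.76
P = 75.42 kPa


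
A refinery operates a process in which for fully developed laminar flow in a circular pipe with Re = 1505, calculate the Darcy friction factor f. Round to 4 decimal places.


f = 64 / Re
f = 64 / 1505
f = 0.0425


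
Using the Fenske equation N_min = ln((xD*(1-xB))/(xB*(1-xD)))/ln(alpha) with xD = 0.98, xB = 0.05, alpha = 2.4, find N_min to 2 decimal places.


N_min = ln((xD*(1-xB))/(xB*(1-xD))) / ln(alpha)
Numerator inside ln: 0.931 / 0.001 = 931.0
ln(931.0) = 6.836259
ln(alpha) = ln(2.4) = 0.875469
N_min = 6.836259 / 0.875469 = 7.81


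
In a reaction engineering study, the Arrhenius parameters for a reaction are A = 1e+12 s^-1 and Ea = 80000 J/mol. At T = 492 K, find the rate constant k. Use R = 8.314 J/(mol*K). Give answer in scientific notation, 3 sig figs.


k = A * exp(-Ea/(R*T))
k = 1e+12 * exp(-80000 / (8.314 * 492))
k = 1e+12 * exp(-19.557569)
k = 3.21e+03


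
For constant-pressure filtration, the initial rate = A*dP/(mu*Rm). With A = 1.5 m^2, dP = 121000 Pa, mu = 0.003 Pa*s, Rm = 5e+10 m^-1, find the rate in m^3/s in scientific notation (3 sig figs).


rate = A * dP / (mu * Rm)
rate = 1.5 * 121000 / (0.003 * 5e+10)
rate = 181500.0 / 1.500e+08
rate = 1.21e-03 m^3/s


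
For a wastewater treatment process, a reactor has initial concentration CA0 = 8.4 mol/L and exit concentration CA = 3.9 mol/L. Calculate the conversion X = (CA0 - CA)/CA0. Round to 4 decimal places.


X = (CA0 - CA) / CA0
X = (8.4 - 3.9) / 8.4
X = 4.5 / 8.4
X = 0.5357


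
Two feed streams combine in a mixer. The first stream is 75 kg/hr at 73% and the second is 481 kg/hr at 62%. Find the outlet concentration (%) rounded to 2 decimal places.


Mass balance on solute: F1*x1 + F2*x2 = F3*x3
F3 = F1 + F2 = 75 + 481 = 556 kg/hr
x3 = (F1*x1 + F2*x2)/F3
x3 = (75*0.73 + 481*0.62) / 556
x3 = 63.48%


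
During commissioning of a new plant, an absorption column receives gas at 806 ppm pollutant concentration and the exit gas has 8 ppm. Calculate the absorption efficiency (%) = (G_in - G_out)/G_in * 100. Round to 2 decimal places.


Efficiency = (G_in - G_out) / G_in * 100%
Efficiency = (806 - 8) / 806 * 100
Efficiency = 798 / 806 * 100
Efficiency = 99.01%


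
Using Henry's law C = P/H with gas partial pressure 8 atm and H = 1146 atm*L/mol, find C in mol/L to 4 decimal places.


C = P / H
C = 8 / 1146
C = 0.0070 mol/L


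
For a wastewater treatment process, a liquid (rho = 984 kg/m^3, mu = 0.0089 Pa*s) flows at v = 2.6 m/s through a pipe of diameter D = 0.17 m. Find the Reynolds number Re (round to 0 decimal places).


Re = rho * v * D / mu
Re = 984 * 2.6 * 0.17 / 0.0089
Re = 434.928 / 0.0089
Re = 48868


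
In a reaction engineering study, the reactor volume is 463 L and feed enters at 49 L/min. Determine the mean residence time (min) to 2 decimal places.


tau = V / v0
tau = 463 / 49
tau = 9.45 min


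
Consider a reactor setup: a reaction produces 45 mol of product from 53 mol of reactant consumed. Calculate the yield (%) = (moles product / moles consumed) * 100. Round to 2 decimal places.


Yield = (moles product / moles consumed) * 100%
Yield = (45 / 53) * 100
Yield = 0.8491 * 100
Yield = 84.91%


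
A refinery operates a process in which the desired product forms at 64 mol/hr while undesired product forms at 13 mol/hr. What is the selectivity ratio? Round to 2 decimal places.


S = desired product rate / undesired product rate
S = 64 / 13
S = 4.92
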